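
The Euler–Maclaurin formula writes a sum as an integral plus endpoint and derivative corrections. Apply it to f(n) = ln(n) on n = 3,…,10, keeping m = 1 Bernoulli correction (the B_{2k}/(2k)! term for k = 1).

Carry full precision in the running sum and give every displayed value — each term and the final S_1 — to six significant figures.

S_1 ≈ 14.4112

The integral term ∫_3^10 ln(x) dx = 12.7300.
Endpoint term: (f(3) + f(10))/2 = (1.09861 + 2.30259)/2 = 1.70060.
Running total after boundary: 14.4306.
Order-1 term: 1/12 · (0.100000 − 0.333333) = -0.0194444.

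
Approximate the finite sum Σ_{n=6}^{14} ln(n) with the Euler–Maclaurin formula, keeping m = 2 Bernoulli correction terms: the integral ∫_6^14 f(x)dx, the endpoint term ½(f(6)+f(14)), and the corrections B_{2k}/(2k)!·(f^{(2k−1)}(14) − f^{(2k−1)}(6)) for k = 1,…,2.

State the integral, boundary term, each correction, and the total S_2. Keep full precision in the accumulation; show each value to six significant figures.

Integral: ∫_6^14 ln(x) dx = 18.1962.
Endpoint term: (f(6) + f(14))/2 = (1.79176 + 2.63906)/2 = 2.21541.
So far: 20.4117.
Order-1 term: 1/12 · (0.0714286 − 0.166667) = -0.00793651.
Running total after k=1: 20.4037.
Order-2 term: −1/720 · (0.000728863 − 0.00925926) = 1.18478e-05.

S_2 ≈ 20.4037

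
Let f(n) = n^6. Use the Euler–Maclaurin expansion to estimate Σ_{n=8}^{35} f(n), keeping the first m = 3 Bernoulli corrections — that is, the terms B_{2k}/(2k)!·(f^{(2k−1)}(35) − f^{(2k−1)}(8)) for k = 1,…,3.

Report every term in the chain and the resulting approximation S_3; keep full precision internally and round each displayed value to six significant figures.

The integral term ∫_8^35 x^6 dx = 9.19103e+09.
Boundary: ½(f(8) + f(35)) = ½(262144 + 1.83827e+09) = 9.19264e+08.
Running total after boundary: 1.01103e+10.
k=1: B_{2}/(2)! × [f^{(1)}(35) − f^{(1)}(8)] = 1/12 × (3.15131e+08 − 196608) = 2.62446e+07.
Partial sum through k=1: 1.01365e+10.
k=2: B_{4}/(4)! × [f^{(3)}(35) − f^{(3)}(8)] = −1/720 × (5.14500e+06 − 61440.0) = -7060.50.
Partial sum through k=2: 1.01365e+10.
k=3: B_{6}/(6)! × [f^{(5)}(35) − f^{(5)}(8)] = 1/30240 × (25200.0 − 5760.00) = 0.642857.

S_3 ≈ 1.01365e+10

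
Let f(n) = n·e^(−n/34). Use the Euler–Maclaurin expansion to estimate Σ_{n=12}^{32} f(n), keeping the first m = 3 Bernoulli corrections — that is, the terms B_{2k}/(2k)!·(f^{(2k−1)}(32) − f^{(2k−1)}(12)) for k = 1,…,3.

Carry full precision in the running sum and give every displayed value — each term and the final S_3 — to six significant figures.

S_3 ≈ 233.780

∫_12^32 x·e^(−x/34) dx evaluates to 223.357.
Endpoint term: (f(12) + f(32))/2 = (8.43142 + 12.4854)/2 = 10.4584.
So far: 233.816.
k=1: B_{2}/(2)! × [f^{(1)}(32) − f^{(1)}(12)] = 1/12 × (0.0229511 − 0.454636) = -0.0359737.
After k=1: 233.780.
k=2: B_{4}/(4)! × [f^{(3)}(32) − f^{(3)}(12)] = −1/720 × (0.000694886 − 0.00160889) = 1.26944e-06.
After k=2: 233.780.
k=3: B_{6}/(6)! × [f^{(5)}(32) − f^{(5)}(12)] = 1/30240 × (1.18505e-06 − 2.44333e-06) = -4.16098e-11.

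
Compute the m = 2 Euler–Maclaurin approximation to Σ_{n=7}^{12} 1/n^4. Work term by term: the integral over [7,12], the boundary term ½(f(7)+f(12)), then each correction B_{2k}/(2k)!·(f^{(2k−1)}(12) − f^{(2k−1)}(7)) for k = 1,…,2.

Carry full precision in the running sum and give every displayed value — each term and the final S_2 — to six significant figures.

S_2 ≈ 0.00102957

The integral term ∫_7^12 1/x^4 dx = 0.000778916.
½[f(7) + f(12)] = ½[0.000416493 + 4.82253e-05] = 0.000232359.
Integral + boundary = 0.00101128.
Order-1 term: 1/12 · (-1.60751e-05 − (-0.000237996)) = 1.84934e-05.
Running total after k=1: 0.00102977.
Order-2 term: −1/720 · (-3.34898e-06 − (-0.000145712)) = -1.97726e-07.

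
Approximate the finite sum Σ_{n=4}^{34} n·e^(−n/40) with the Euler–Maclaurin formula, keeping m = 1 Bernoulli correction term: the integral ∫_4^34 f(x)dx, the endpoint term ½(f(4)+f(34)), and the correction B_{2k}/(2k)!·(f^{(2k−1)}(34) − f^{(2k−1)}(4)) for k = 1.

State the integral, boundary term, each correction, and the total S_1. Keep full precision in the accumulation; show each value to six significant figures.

S_1 ≈ 336.379

∫_4^34 x·e^(−x/40) dx evaluates to 327.366.
½[f(4) + f(34)] = ½[3.61935 + 14.5321] = 9.07573.
Integral + boundary = 336.441.
Correction k=1: B_{2}/2! · (f^{(1)}(34) − f^{(1)}(4)) = 1/12 · (0.0641122 − 0.814354) = -0.0625201.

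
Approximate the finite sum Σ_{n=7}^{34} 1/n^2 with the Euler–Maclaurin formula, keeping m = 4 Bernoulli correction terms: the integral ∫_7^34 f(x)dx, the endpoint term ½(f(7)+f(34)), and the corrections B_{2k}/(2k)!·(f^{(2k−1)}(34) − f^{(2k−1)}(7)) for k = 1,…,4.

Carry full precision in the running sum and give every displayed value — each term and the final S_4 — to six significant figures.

S_4 ≈ 0.124562

Integral: ∫_7^34 1/x^2 dx = 0.113445.
Boundary: ½(f(7) + f(34)) = ½(0.0204082 + 0.000865052) = 0.0106366.
So far: 0.124082.
Order-1 term: 1/12 · (-5.08854e-05 − (-0.00583090)) = 0.000481668.
After k=1: 0.124564.
Order-2 term: −1/720 · (-5.28222e-07 − (-0.00142798)) = -1.98257e-06.
After k=2: 0.124562.
Order-3 term: 1/30240 · (-1.37082e-08 − (-0.000874271)) = 2.89106e-08.
After k=3: 0.124562.
Order-4 term: −1/1209600 · (-6.64065e-10 − (-0.000999167)) = -8.26031e-10.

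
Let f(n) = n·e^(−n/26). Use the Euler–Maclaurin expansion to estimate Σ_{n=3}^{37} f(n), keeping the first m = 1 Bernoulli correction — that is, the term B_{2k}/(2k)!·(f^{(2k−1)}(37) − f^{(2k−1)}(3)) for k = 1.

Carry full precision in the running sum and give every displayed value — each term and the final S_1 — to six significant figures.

S_1 ≈ 282.841

∫_3^37 x·e^(−x/26) dx evaluates to 277.120.
½[f(3) + f(37)] = ½[2.67307 + 8.91594] = 5.79451.
Integral + boundary = 282.915.
Order-1 term: 1/12 · (-0.101949 − 0.788213) = -0.0741802.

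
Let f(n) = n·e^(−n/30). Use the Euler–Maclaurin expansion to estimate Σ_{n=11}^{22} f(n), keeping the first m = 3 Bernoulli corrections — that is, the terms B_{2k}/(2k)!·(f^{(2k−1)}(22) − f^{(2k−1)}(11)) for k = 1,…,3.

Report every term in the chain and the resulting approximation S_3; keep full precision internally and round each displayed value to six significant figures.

S_3 ≈ 112.233

The integral term ∫_11^22 x·e^(−x/30) dx = 103.164.
Endpoint term: (f(11) + f(22))/2 = (7.62345 + 10.5667)/2 = 9.09508.
So far: 112.259.
Correction k=1: B_{2}/2! · (f^{(1)}(22) − f^{(1)}(11)) = 1/12 · (0.128081 − 0.438926) = -0.0259037.
Partial sum through k=1: 112.233.
Correction k=2: B_{4}/4! · (f^{(3)}(22) − f^{(3)}(11)) = −1/720 · (0.00120966 − 0.00202779) = 1.13629e-06.
Partial sum through k=2: 112.233.
Correction k=3: B_{6}/6! · (f^{(5)}(22) − f^{(5)}(11)) = 1/30240 · (2.53000e-06 − 3.96431e-06) = -4.74307e-11.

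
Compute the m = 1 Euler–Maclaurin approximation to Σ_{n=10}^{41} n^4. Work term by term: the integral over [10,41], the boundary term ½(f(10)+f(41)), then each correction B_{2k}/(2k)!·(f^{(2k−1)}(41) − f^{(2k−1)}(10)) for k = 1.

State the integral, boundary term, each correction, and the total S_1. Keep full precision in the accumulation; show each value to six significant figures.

Integral: ∫_10^41 x^4 dx = 2.31512e+07.
Boundary: ½(f(10) + f(41)) = ½(10000.0 + 2.82576e+06) = 1.41788e+06.
Running total after boundary: 2.45691e+07.
Correction k=1: B_{2}/2! · (f^{(1)}(41) − f^{(1)}(10)) = 1/12 · (275684 − 4000.00) = 22640.3.

S_1 ≈ 2.45918e+07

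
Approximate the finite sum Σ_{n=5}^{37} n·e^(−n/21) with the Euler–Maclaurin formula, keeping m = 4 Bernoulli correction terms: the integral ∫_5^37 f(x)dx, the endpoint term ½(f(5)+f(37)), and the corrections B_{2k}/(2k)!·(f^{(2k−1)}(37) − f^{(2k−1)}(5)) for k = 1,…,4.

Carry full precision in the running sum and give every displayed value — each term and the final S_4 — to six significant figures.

Integral: ∫_5^37 x·e^(−x/21) dx = 221.166.
½[f(5) + f(37)] = ½[3.94064 + 6.35355] = 5.14709.
Integral + boundary = 226.313.
Order-1 term: 1/12 · (-0.130832 − 0.600478) = -0.0609425.
After k=1: 226.252.
Order-2 term: −1/720 · (0.000482092 − 0.00493590) = 6.18585e-06.
After k=2: 226.252.
Order-3 term: 1/30240 · (2.85908e-06 − 1.92975e-05) = -5.43597e-10.
After k=3: 226.252.
Order-4 term: −1/1209600 · (1.04875e-08 − 6.21369e-08) = 4.26996e-14.

S_4 ≈ 226.252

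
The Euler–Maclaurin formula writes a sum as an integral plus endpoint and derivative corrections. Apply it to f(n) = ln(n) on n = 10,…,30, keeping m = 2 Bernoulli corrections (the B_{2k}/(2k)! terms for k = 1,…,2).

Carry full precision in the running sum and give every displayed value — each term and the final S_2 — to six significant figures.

S_2 ≈ 61.8564

Integral: ∫_10^30 ln(x) dx = 59.0101.
½[f(10) + f(30)] = ½[2.30259 + 3.40120] = 2.85189.
Integral + boundary = 61.8620.
Correction k=1: B_{2}/2! · (f^{(1)}(30) − f^{(1)}(10)) = 1/12 · (0.0333333 − 0.100000) = -0.00555556.
Running total after k=1: 61.8564.
Correction k=2: B_{4}/4! · (f^{(3)}(30) − f^{(3)}(10)) = −1/720 · (7.40741e-05 − 0.00200000) = 2.67490e-06.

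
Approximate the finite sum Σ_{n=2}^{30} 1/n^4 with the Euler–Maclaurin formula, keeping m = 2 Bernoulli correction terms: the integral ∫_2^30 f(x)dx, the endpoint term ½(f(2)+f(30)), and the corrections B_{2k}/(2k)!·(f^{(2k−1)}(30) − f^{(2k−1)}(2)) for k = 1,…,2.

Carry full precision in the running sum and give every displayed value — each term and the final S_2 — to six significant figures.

S_2 ≈ 0.0820195

Integral: ∫_2^30 1/x^4 dx = 0.0416543.
½[f(2) + f(30)] = ½[0.0625000 + 1.23457e-06] = 0.0312506.
Running total after boundary: 0.0729049.
Correction k=1: B_{2}/2! · (f^{(1)}(30) − f^{(1)}(2)) = 1/12 · (-1.64609e-07 − (-0.125000)) = 0.0104167.
Running total after k=1: 0.0833216.
Correction k=2: B_{4}/4! · (f^{(3)}(30) − f^{(3)}(2)) = −1/720 · (-5.48697e-09 − (-0.937500)) = -0.00130208.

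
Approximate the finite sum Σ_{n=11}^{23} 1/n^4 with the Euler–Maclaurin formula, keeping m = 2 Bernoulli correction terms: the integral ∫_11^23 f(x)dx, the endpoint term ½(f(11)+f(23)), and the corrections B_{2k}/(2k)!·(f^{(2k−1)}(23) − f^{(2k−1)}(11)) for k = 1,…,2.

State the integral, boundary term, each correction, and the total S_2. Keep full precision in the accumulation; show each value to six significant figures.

S_2 ≈ 0.000260989

∫_11^23 1/x^4 dx evaluates to 0.000223042.
½[f(11) + f(23)] = ½[6.83013e-05 + 3.57346e-06] = 3.59374e-05.
Running total after boundary: 0.000258979.
Order-1 term: 1/12 · (-6.21471e-07 − (-2.48369e-05)) = 2.01795e-06.
Partial sum through k=1: 0.000260997.
Order-2 term: −1/720 · (-3.52441e-08 − (-6.15790e-06)) = -8.50369e-09.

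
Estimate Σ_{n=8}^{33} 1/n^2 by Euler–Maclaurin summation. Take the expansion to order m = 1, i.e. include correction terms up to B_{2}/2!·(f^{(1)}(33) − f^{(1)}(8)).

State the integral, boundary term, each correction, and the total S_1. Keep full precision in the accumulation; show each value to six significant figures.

The integral term ∫_8^33 1/x^2 dx = 0.0946970.
Boundary: ½(f(8) + f(33)) = ½(0.0156250 + 0.000918274) = 0.00827164.
So far: 0.102969.
k=1: B_{2}/(2)! × [f^{(1)}(33) − f^{(1)}(8)] = 1/12 × (-5.56529e-05 − (-0.00390625)) = 0.000320883.

S_1 ≈ 0.103289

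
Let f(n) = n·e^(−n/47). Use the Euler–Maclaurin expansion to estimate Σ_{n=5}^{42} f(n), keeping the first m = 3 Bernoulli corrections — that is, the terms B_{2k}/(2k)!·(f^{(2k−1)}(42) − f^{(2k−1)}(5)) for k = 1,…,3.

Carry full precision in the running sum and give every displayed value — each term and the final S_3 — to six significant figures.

S_3 ≈ 496.558

The integral term ∫_5^42 x·e^(−x/47) dx = 485.781.
Endpoint term: (f(5) + f(42))/2 = (4.49540 + 17.1853)/2 = 10.8403.
Integral + boundary = 496.621.
k=1: B_{2}/(2)! × [f^{(1)}(42) − f^{(1)}(5)] = 1/12 × (0.0435291 − 0.803433) = -0.0633254.
After k=1: 496.558.
k=2: B_{4}/(4)! × [f^{(3)}(42) − f^{(3)}(5)] = −1/720 × (0.000390165 − 0.00117772) = 1.09383e-06.
After k=2: 496.558.
k=3: B_{6}/(6)! × [f^{(5)}(42) − f^{(5)}(5)] = 1/30240 × (3.44330e-07 − 9.01648e-07) = -1.84298e-11.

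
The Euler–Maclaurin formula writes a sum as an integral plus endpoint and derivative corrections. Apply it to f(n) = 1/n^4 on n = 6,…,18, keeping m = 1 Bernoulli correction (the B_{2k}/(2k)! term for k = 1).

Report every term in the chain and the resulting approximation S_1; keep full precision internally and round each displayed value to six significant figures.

S_1 ≈ 0.00191931

∫_6^18 1/x^4 dx evaluates to 0.00148605.
½[f(6) + f(18)] = ½[0.000771605 + 9.52599e-06] = 0.000390565.
Running total after boundary: 0.00187662.
Correction k=1: B_{2}/2! · (f^{(1)}(18) − f^{(1)}(6)) = 1/12 · (-2.11689e-06 − (-0.000514403)) = 4.26905e-05.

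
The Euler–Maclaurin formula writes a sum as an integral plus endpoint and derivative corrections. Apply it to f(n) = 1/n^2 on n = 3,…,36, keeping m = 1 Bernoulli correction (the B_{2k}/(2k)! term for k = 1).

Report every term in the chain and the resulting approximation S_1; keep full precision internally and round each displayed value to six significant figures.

∫_3^36 1/x^2 dx evaluates to 0.305556.
½[f(3) + f(36)] = ½[0.111111 + 0.000771605] = 0.0559414.
Running total after boundary: 0.361497.
Order-1 term: 1/12 · (-4.28669e-05 − (-0.0740741)) = 0.00616927.

S_1 ≈ 0.367666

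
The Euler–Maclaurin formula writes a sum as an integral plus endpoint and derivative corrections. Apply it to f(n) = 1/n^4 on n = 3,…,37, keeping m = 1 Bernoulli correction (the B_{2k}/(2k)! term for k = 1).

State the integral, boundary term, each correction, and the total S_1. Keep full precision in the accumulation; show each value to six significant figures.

∫_3^37 1/x^4 dx evaluates to 0.0123391.
Boundary: ½(f(3) + f(37)) = ½(0.0123457 + 5.33572e-07) = 0.00617311.
Running total after boundary: 0.0185122.
Order-1 term: 1/12 · (-5.76835e-08 − (-0.0164609)) = 0.00137174.

S_1 ≈ 0.0198839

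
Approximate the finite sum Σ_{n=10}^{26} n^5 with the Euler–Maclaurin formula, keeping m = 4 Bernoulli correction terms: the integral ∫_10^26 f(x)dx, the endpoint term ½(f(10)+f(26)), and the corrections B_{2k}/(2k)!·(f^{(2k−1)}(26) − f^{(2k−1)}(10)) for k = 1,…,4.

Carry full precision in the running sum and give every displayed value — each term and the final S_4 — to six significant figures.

The integral term ∫_10^26 x^5 dx = 5.13193e+07.
Endpoint term: (f(10) + f(26))/2 = (100000 + 1.18814e+07)/2 = 5.99069e+06.
So far: 5.73100e+07.
Order-1 term: 1/12 · (2.28488e+06 − 50000.0) = 186240.
After k=1: 5.74962e+07.
Order-2 term: −1/720 · (40560.0 − 6000.00) = -48.0000.
After k=2: 5.74962e+07.
Order-3 term: 1/30240 · (120.000 − 120.000) = 0.00000.
After k=3: 5.74962e+07.
Order-4 term: −1/1209600 · (0.00000 − 0.00000) = 0.00000.

S_4 ≈ 5.74962e+07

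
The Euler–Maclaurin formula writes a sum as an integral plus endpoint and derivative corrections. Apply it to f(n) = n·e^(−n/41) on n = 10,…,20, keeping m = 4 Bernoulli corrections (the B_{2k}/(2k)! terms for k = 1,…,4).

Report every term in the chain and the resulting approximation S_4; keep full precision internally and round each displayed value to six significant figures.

S_4 ≈ 112.921

Integral: ∫_10^20 x·e^(−x/41) dx = 102.887.
½[f(10) + f(20)] = ½[7.83564 + 12.2795] = 10.0575.
Integral + boundary = 112.944.
Order-1 term: 1/12 · (0.314474 − 0.592451) = -0.0231648.
Running total after k=1: 112.921.
Order-2 term: −1/720 · (0.000917560 − 0.00128470) = 5.09915e-07.
Running total after k=2: 112.921.
Order-3 term: 1/30240 · (9.80396e-07 − 1.31883e-06) = -1.11917e-11.
Running total after k=3: 112.921.
Order-4 term: −1/1209600 · (8.41731e-10 − 1.11447e-09) = 2.25476e-16.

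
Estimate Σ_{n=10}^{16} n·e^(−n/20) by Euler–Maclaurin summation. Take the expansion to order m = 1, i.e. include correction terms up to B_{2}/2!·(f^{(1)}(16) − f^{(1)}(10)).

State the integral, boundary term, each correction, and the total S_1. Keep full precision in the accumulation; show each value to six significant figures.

S_1 ≈ 47.0110

∫_10^16 x·e^(−x/20) dx evaluates to 40.4015.
Boundary: ½(f(10) + f(16)) = ½(6.06531 + 7.18926) = 6.62729.
Integral + boundary = 47.0288.
k=1: B_{2}/(2)! × [f^{(1)}(16) − f^{(1)}(10)] = 1/12 × (0.0898658 − 0.303265) = -0.0177833.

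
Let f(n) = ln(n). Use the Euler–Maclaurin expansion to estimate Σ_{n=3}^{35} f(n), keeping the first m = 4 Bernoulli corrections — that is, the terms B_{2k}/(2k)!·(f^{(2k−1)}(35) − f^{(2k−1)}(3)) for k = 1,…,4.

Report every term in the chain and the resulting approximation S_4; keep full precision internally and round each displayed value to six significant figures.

The integral term ∫_3^35 ln(x) dx = 89.1413.
Endpoint term: (f(3) + f(35))/2 = (1.09861 + 3.55535)/2 = 2.32698.
Running total after boundary: 91.4683.
Order-1 term: 1/12 · (0.0285714 − 0.333333) = -0.0253968.
Partial sum through k=1: 91.4429.
Order-2 term: −1/720 · (4.66472e-05 − 0.0740741) = 0.000102816.
Partial sum through k=2: 91.4430.
Order-3 term: 1/30240 · (4.56952e-07 − 0.0987654) = -3.26604e-06.
Partial sum through k=3: 91.4430.
Order-4 term: −1/1209600 · (1.11907e-08 − 0.329218) = 2.72171e-07.

S_4 ≈ 91.4430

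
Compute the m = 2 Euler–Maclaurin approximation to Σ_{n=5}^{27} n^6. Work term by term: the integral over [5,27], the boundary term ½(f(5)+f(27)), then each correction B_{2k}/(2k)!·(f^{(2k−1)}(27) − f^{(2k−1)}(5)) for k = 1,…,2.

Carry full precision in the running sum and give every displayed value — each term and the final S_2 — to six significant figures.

∫_5^27 x^6 dx evaluates to 1.49433e+09.
Boundary: ½(f(5) + f(27)) = ½(15625.0 + 3.87420e+08) = 1.93718e+08.
So far: 1.68804e+09.
Order-1 term: 1/12 · (8.60934e+07 − 18750.0) = 7.17289e+06.
After k=1: 1.69522e+09.
Order-2 term: −1/720 · (2.36196e+06 − 15000.0) = -3259.67.

S_2 ≈ 1.69521e+09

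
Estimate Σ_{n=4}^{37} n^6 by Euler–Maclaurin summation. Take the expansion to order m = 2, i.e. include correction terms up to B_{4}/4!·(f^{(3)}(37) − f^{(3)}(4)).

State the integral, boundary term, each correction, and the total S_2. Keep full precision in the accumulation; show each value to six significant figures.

The integral term ∫_4^37 x^6 dx = 1.35617e+10.
½[f(4) + f(37)] = ½[4096.00 + 2.56573e+09] = 1.28287e+09.
Running total after boundary: 1.48446e+10.
k=1: B_{2}/(2)! × [f^{(1)}(37) − f^{(1)}(4)] = 1/12 × (4.16064e+08 − 6144.00) = 3.46715e+07.
Running total after k=1: 1.48792e+10.
k=2: B_{4}/(4)! × [f^{(3)}(37) − f^{(3)}(4)] = −1/720 × (6.07836e+06 − 7680.00) = -8431.50.

S_2 ≈ 1.48792e+10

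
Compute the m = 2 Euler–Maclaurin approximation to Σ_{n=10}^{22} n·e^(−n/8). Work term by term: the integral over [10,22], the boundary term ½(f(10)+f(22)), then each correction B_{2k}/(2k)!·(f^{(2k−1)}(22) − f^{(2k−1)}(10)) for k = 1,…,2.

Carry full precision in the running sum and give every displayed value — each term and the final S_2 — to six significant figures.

S_2 ≈ 28.0464

∫_10^22 x·e^(−x/8) dx evaluates to 25.9140.
Endpoint term: (f(10) + f(22))/2 = (2.86505 + 1.40641)/2 = 2.13573.
Integral + boundary = 28.0497.
k=1: B_{2}/(2)! × [f^{(1)}(22) − f^{(1)}(10)] = 1/12 × (-0.111874 − (-0.0716262)) = -0.00335396.
Running total after k=1: 28.0464.
k=2: B_{4}/(4)! × [f^{(3)}(22) − f^{(3)}(10)] = −1/720 × (0.000249718 − 0.00783412) = 1.05339e-05.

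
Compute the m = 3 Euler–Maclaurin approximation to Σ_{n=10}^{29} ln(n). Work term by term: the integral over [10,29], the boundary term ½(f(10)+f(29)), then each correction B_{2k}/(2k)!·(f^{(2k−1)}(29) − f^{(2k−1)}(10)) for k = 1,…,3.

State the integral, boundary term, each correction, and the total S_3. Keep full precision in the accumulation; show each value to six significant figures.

∫_10^29 ln(x) dx evaluates to 55.6257.
Boundary: ½(f(10) + f(29)) = ½(2.30259 + 3.36730) = 2.83494.
Running total after boundary: 58.4607.
k=1: B_{2}/(2)! × [f^{(1)}(29) − f^{(1)}(10)] = 1/12 × (0.0344828 − 0.100000) = -0.00545977.
Running total after k=1: 58.4552.
k=2: B_{4}/(4)! × [f^{(3)}(29) − f^{(3)}(10)] = −1/720 × (8.20042e-05 − 0.00200000) = 2.66388e-06.
Running total after k=2: 58.4552.
k=3: B_{6}/(6)! × [f^{(5)}(29) − f^{(5)}(10)] = 1/30240 × (1.17010e-06 − 0.000240000) = -7.89781e-09.

S_3 ≈ 58.4552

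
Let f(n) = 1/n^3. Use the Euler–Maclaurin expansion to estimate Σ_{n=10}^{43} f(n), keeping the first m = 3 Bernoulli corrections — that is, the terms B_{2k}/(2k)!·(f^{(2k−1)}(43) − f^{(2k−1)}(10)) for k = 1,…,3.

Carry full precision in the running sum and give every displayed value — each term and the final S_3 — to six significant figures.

∫_10^43 1/x^3 dx evaluates to 0.00472958.
Endpoint term: (f(10) + f(43))/2 = (0.00100000 + 1.25775e-05)/2 = 0.000506289.
Integral + boundary = 0.00523587.
k=1: B_{2}/(2)! × [f^{(1)}(43) − f^{(1)}(10)] = 1/12 × (-8.77501e-07 − (-0.000300000)) = 2.49269e-05.
Running total after k=1: 0.00526080.
k=2: B_{4}/(4)! × [f^{(3)}(43) − f^{(3)}(10)] = −1/720 × (-9.49162e-09 − (-6.00000e-05)) = -8.33202e-08.
Running total after k=2: 0.00526072.
k=3: B_{6}/(6)! × [f^{(5)}(43) − f^{(5)}(10)] = 1/30240 × (-2.15602e-10 − (-2.52000e-05)) = 8.33326e-10.

S_3 ≈ 0.00526072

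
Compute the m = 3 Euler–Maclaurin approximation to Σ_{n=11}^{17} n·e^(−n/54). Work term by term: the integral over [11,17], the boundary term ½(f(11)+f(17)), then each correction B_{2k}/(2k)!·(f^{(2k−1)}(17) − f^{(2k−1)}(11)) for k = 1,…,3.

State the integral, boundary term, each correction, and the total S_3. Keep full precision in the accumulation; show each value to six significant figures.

S_3 ≈ 75.2707

The integral term ∫_11^17 x·e^(−x/54) dx = 64.5924.
½[f(11) + f(17)] = ½[8.97274 + 12.4087] = 10.6907.
Running total after boundary: 75.2831.
Order-1 term: 1/12 · (0.500133 − 0.649542) = -0.0124507.
Running total after k=1: 75.2707.
Order-2 term: −1/720 · (0.000672147 − 0.000782219) = 1.52877e-07.
Running total after k=2: 75.2707.
Order-3 term: 1/30240 · (4.02188e-07 − 4.60112e-07) = -1.91547e-12.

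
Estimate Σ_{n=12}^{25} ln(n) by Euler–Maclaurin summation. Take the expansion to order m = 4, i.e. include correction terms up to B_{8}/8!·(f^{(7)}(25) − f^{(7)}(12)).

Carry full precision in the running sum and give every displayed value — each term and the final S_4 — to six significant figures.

S_4 ≈ 40.5013

The integral term ∫_12^25 ln(x) dx = 37.6530.
Endpoint term: (f(12) + f(25))/2 = (2.48491 + 3.21888)/2 = 2.85189.
Integral + boundary = 40.5049.
Correction k=1: B_{2}/2! · (f^{(1)}(25) − f^{(1)}(12)) = 1/12 · (0.0400000 − 0.0833333) = -0.00361111.
Partial sum through k=1: 40.5013.
Correction k=2: B_{4}/4! · (f^{(3)}(25) − f^{(3)}(12)) = −1/720 · (0.000128000 − 0.00115741) = 1.42973e-06.
Partial sum through k=2: 40.5013.
Correction k=3: B_{6}/6! · (f^{(5)}(25) − f^{(5)}(12)) = 1/30240 · (2.45760e-06 − 9.64506e-05) = -3.10823e-09.
Partial sum through k=3: 40.5013.
Correction k=4: B_{8}/8! · (f^{(7)}(25) − f^{(7)}(12)) = −1/1209600 · (1.17965e-07 − 2.00939e-05) = 1.65145e-11.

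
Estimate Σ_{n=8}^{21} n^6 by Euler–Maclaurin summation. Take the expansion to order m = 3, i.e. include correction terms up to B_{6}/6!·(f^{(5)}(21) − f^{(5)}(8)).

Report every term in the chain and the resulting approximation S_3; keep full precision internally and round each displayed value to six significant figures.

∫_8^21 x^6 dx evaluates to 2.56999e+08.
Endpoint term: (f(8) + f(21))/2 = (262144 + 8.57661e+07)/2 = 4.30141e+07.
Running total after boundary: 3.00013e+08.
Correction k=1: B_{2}/2! · (f^{(1)}(21) − f^{(1)}(8)) = 1/12 · (2.45046e+07 − 196608) = 2.02567e+06.
After k=1: 3.02039e+08.
Correction k=2: B_{4}/4! · (f^{(3)}(21) − f^{(3)}(8)) = −1/720 · (1.11132e+06 − 61440.0) = -1458.17.
After k=2: 3.02037e+08.
Correction k=3: B_{6}/6! · (f^{(5)}(21) − f^{(5)}(8)) = 1/30240 · (15120.0 − 5760.00) = 0.309524.

S_3 ≈ 3.02037e+08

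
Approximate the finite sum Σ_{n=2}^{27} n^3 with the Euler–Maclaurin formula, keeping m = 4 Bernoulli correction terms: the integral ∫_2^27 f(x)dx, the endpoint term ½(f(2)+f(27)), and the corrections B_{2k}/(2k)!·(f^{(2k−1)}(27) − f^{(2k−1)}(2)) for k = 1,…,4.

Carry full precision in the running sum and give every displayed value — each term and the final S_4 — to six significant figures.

The integral term ∫_2^27 x^3 dx = 132856.
Boundary: ½(f(2) + f(27)) = ½(8.00000 + 19683.0) = 9845.50.
So far: 142702.
Correction k=1: B_{2}/2! · (f^{(1)}(27) − f^{(1)}(2)) = 1/12 · (2187.00 − 12.0000) = 181.250.
Running total after k=1: 142883.
Correction k=2: B_{4}/4! · (f^{(3)}(27) − f^{(3)}(2)) = −1/720 · (6.00000 − 6.00000) = 0.00000.
Running total after k=2: 142883.
Correction k=3: B_{6}/6! · (f^{(5)}(27) − f^{(5)}(2)) = 1/30240 · (0.00000 − 0.00000) = 0.00000.
Running total after k=3: 142883.
Correction k=4: B_{8}/8! · (f^{(7)}(27) − f^{(7)}(2)) = −1/1209600 · (0.00000 − 0.00000) = 0.00000.

S_4 ≈ 142883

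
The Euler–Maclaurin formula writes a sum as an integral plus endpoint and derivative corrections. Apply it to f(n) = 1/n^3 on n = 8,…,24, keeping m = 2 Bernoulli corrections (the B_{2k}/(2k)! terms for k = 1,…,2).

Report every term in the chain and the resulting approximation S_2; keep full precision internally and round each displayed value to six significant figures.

S_2 ≈ 0.00801714

Integral: ∫_8^24 1/x^3 dx = 0.00694444.
½[f(8) + f(24)] = ½[0.00195312 + 7.23380e-05] = 0.00101273.
Running total after boundary: 0.00795718.
Order-1 term: 1/12 · (-9.04225e-06 − (-0.000732422)) = 6.02816e-05.
Partial sum through k=1: 0.00801746.
Order-2 term: −1/720 · (-3.13967e-07 − (-0.000228882)) = -3.17455e-07.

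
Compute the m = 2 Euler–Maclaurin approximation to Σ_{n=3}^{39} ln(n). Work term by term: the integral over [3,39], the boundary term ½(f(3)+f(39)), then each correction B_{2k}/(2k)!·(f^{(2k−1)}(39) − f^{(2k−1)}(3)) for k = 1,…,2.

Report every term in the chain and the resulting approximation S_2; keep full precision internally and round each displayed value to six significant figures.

Integral: ∫_3^39 ln(x) dx = 103.583.
½[f(3) + f(39)] = ½[1.09861 + 3.66356] = 2.38109.
Running total after boundary: 105.964.
Order-1 term: 1/12 · (0.0256410 − 0.333333) = -0.0256410.
After k=1: 105.939.
Order-2 term: −1/720 · (3.37160e-05 − 0.0740741) = 0.000102834.

S_2 ≈ 105.939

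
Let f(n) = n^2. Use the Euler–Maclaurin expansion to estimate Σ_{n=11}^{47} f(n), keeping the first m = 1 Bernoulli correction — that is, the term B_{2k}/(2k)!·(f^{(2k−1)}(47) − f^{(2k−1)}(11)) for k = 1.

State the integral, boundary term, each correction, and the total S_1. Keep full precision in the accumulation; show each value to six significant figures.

S_1 ≈ 35335.0

∫_11^47 x^2 dx evaluates to 34164.0.
½[f(11) + f(47)] = ½[121.000 + 2209.00] = 1165.00.
Integral + boundary = 35329.0.
Order-1 term: 1/12 · (94.0000 − 22.0000) = 6.00000.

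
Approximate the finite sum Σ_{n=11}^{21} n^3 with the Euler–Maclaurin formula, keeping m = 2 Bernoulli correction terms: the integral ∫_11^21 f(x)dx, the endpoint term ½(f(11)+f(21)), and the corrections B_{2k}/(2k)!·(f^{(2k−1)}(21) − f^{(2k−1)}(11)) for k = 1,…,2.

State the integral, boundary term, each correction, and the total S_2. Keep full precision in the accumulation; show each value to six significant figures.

S_2 ≈ 50336.0

Integral: ∫_11^21 x^3 dx = 44960.0.
Endpoint term: (f(11) + f(21))/2 = (1331.00 + 9261.00)/2 = 5296.00.
Running total after boundary: 50256.0.
k=1: B_{2}/(2)! × [f^{(1)}(21) − f^{(1)}(11)] = 1/12 × (1323.00 − 363.000) = 80.0000.
After k=1: 50336.0.
k=2: B_{4}/(4)! × [f^{(3)}(21) − f^{(3)}(11)] = −1/720 × (6.00000 − 6.00000) = 0.00000.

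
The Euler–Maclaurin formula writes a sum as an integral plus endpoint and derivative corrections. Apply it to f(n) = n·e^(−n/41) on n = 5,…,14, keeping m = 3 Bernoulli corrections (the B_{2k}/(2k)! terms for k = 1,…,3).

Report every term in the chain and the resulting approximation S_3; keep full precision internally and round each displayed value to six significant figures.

The integral term ∫_5^14 x·e^(−x/41) dx = 66.7763.
Endpoint term: (f(5) + f(14))/2 = (4.42596 + 9.95021)/2 = 7.18809.
So far: 73.9644.
k=1: B_{2}/(2)! × [f^{(1)}(14) − f^{(1)}(5)] = 1/12 × (0.468041 − 0.777241) = -0.0257667.
After k=1: 73.9386.
k=2: B_{4}/(4)! × [f^{(3)}(14) − f^{(3)}(5)] = −1/720 × (0.00112403 − 0.00151554) = 5.43760e-07.
After k=2: 73.9386.
k=3: B_{6}/(6)! × [f^{(5)}(14) − f^{(5)}(5)] = 1/30240 × (1.17171e-06 − 1.52809e-06) = -1.17851e-11.

S_3 ≈ 73.9386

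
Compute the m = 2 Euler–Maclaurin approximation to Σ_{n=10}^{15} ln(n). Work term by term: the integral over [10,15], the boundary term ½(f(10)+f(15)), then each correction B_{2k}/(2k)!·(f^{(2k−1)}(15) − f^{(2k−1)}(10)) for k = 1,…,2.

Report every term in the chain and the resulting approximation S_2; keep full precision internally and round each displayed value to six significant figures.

S_2 ≈ 15.0974

Integral: ∫_10^15 ln(x) dx = 12.5949.
Boundary: ½(f(10) + f(15)) = ½(2.30259 + 2.70805) = 2.50532.
Integral + boundary = 15.1002.
Correction k=1: B_{2}/2! · (f^{(1)}(15) − f^{(1)}(10)) = 1/12 · (0.0666667 − 0.100000) = -0.00277778.
After k=1: 15.0974.
Correction k=2: B_{4}/4! · (f^{(3)}(15) − f^{(3)}(10)) = −1/720 · (0.000592593 − 0.00200000) = 1.95473e-06.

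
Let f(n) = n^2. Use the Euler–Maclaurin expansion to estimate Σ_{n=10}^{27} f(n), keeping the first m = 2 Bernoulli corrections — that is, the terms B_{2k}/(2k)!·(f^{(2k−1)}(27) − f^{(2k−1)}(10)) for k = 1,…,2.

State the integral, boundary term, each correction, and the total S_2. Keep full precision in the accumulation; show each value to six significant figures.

S_2 ≈ 6645.00

∫_10^27 x^2 dx evaluates to 6227.67.
Boundary: ½(f(10) + f(27)) = ½(100.000 + 729.000) = 414.500.
So far: 6642.17.
k=1: B_{2}/(2)! × [f^{(1)}(27) − f^{(1)}(10)] = 1/12 × (54.0000 − 20.0000) = 2.83333.
Partial sum through k=1: 6645.00.
k=2: B_{4}/(4)! × [f^{(3)}(27) − f^{(3)}(10)] = −1/720 × (0.00000 − 0.00000) = 0.00000.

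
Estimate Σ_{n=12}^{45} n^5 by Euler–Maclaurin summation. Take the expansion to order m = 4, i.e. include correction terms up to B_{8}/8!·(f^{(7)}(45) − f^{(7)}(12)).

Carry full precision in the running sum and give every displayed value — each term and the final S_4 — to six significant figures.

∫_12^45 x^5 dx evaluates to 1.38346e+09.
½[f(12) + f(45)] = ½[248832 + 1.84528e+08] = 9.23885e+07.
Integral + boundary = 1.47585e+09.
k=1: B_{2}/(2)! × [f^{(1)}(45) − f^{(1)}(12)] = 1/12 × (2.05031e+07 − 103680) = 1.69995e+06.
Running total after k=1: 1.47755e+09.
k=2: B_{4}/(4)! × [f^{(3)}(45) − f^{(3)}(12)] = −1/720 × (121500 − 8640.00) = -156.750.
Running total after k=2: 1.47755e+09.
k=3: B_{6}/(6)! × [f^{(5)}(45) − f^{(5)}(12)] = 1/30240 × (120.000 − 120.000) = 0.00000.
Running total after k=3: 1.47755e+09.
k=4: B_{8}/(8)! × [f^{(7)}(45) − f^{(7)}(12)] = −1/1209600 × (0.00000 − 0.00000) = 0.00000.

S_4 ≈ 1.47755e+09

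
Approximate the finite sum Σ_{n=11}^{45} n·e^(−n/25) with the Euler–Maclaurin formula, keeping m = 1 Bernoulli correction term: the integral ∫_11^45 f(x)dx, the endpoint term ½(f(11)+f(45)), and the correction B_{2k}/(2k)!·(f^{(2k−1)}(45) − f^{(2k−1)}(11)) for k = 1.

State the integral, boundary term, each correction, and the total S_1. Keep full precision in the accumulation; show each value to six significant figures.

The integral term ∫_11^45 x·e^(−x/25) dx = 290.360.
Endpoint term: (f(11) + f(45))/2 = (7.08440 + 7.43845)/2 = 7.26143.
Integral + boundary = 297.621.
Order-1 term: 1/12 · (-0.132239 − 0.360660) = -0.0410750.

S_1 ≈ 297.580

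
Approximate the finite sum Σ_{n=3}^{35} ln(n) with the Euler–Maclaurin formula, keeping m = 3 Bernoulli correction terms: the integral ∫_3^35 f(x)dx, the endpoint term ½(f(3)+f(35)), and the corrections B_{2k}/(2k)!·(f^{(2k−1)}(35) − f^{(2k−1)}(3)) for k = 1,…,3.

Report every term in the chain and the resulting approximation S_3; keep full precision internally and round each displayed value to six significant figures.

∫_3^35 ln(x) dx evaluates to 89.1413.
Boundary: ½(f(3) + f(35)) = ½(1.09861 + 3.55535) = 2.32698.
Integral + boundary = 91.4683.
Correction k=1: B_{2}/2! · (f^{(1)}(35) − f^{(1)}(3)) = 1/12 · (0.0285714 − 0.333333) = -0.0253968.
Partial sum through k=1: 91.4429.
Correction k=2: B_{4}/4! · (f^{(3)}(35) − f^{(3)}(3)) = −1/720 · (4.66472e-05 − 0.0740741) = 0.000102816.
Partial sum through k=2: 91.4430.
Correction k=3: B_{6}/6! · (f^{(5)}(35) − f^{(5)}(3)) = 1/30240 · (4.56952e-07 − 0.0987654) = -3.26604e-06.

S_3 ≈ 91.4430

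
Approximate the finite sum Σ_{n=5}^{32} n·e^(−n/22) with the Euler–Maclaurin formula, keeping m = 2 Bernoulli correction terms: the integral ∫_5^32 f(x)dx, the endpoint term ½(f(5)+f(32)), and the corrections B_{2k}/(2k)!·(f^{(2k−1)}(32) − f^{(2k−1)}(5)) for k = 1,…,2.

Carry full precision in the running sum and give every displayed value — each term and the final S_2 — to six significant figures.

Integral: ∫_5^32 x·e^(−x/22) dx = 195.836.
½[f(5) + f(32)] = ½[3.98352 + 7.47221] = 5.72786.
Integral + boundary = 201.564.
Order-1 term: 1/12 · (-0.106139 − 0.615634) = -0.0601478.
Running total after k=1: 201.504.
Order-2 term: −1/720 · (0.000745607 − 0.00456414) = 5.30351e-06.

S_2 ≈ 201.504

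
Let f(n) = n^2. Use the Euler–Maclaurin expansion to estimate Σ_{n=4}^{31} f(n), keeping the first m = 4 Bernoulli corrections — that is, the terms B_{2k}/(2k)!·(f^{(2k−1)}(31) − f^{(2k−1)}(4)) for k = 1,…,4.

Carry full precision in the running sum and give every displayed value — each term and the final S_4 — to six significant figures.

∫_4^31 x^2 dx evaluates to 9909.00.
½[f(4) + f(31)] = ½[16.0000 + 961.000] = 488.500.
Integral + boundary = 10397.5.
Order-1 term: 1/12 · (62.0000 − 8.00000) = 4.50000.
Partial sum through k=1: 10402.0.
Order-2 term: −1/720 · (0.00000 − 0.00000) = 0.00000.
Partial sum through k=2: 10402.0.
Order-3 term: 1/30240 · (0.00000 − 0.00000) = 0.00000.
Partial sum through k=3: 10402.0.
Order-4 term: −1/1209600 · (0.00000 − 0.00000) = 0.00000.

S_4 ≈ 10402.0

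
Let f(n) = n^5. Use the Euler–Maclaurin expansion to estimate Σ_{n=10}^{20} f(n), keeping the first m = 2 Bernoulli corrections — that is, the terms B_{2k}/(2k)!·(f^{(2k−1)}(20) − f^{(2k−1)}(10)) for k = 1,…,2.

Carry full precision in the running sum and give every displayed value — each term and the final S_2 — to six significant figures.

The integral term ∫_10^20 x^5 dx = 1.05000e+07.
Boundary: ½(f(10) + f(20)) = ½(100000 + 3.20000e+06) = 1.65000e+06.
Integral + boundary = 1.21500e+07.
Correction k=1: B_{2}/2! · (f^{(1)}(20) − f^{(1)}(10)) = 1/12 · (800000 − 50000.0) = 62500.0.
Running total after k=1: 1.22125e+07.
Correction k=2: B_{4}/4! · (f^{(3)}(20) − f^{(3)}(10)) = −1/720 · (24000.0 − 6000.00) = -25.0000.

S_2 ≈ 1.22125e+07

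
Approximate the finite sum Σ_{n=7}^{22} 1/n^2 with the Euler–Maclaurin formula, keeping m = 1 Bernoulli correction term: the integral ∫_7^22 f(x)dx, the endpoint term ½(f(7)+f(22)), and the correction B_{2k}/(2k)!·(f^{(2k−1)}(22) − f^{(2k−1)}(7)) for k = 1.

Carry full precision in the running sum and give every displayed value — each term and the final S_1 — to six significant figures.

∫_7^22 1/x^2 dx evaluates to 0.0974026.
Boundary: ½(f(7) + f(22)) = ½(0.0204082 + 0.00206612) = 0.0112371.
So far: 0.108640.
Correction k=1: B_{2}/2! · (f^{(1)}(22) − f^{(1)}(7)) = 1/12 · (-0.000187829 − (-0.00583090)) = 0.000470256.

S_1 ≈ 0.109110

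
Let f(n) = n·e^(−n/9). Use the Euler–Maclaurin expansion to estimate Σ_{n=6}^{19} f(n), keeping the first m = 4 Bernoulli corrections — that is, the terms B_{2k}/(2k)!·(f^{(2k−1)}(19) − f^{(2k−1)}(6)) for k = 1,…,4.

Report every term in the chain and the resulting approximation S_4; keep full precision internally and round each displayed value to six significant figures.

S_4 ≈ 41.4585

The integral term ∫_6^19 x·e^(−x/9) dx = 38.7933.
½[f(6) + f(19)] = ½[3.08050 + 2.30096] = 2.69073.
Running total after boundary: 41.4840.
Order-1 term: 1/12 · (-0.134559 − 0.171139) = -0.0254749.
Running total after k=1: 41.4585.
Order-2 term: −1/720 · (0.00132898 − 0.0147898) = 1.86956e-05.
Running total after k=2: 41.4585.
Order-3 term: 1/30240 · (5.33233e-05 − 0.000339096) = -9.45015e-09.
Running total after k=3: 41.4585.
Order-4 term: −1/1209600 · (1.11407e-06 − 6.11854e-06) = 4.13729e-12.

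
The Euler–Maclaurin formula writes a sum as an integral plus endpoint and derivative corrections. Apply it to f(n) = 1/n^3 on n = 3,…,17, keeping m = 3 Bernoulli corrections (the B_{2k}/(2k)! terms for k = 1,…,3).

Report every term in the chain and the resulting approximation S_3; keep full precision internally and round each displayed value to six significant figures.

∫_3^17 1/x^3 dx evaluates to 0.0538255.
Endpoint term: (f(3) + f(17))/2 = (0.0370370 + 0.000203542)/2 = 0.0186203.
Integral + boundary = 0.0724457.
Order-1 term: 1/12 · (-3.59191e-05 − (-0.0370370)) = 0.00308343.
Running total after k=1: 0.0755292.
Order-2 term: −1/720 · (-2.48575e-06 − (-0.0823045)) = -0.000114308.
Running total after k=2: 0.0754149.
Order-3 term: 1/30240 · (-3.61251e-07 − (-0.384088)) = 1.27013e-05.

S_3 ≈ 0.0754276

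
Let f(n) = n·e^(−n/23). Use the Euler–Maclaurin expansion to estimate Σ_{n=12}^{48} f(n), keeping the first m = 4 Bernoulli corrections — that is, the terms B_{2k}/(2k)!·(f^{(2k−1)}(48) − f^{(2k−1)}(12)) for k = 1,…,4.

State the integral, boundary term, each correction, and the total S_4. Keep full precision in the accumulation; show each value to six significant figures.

∫_12^48 x·e^(−x/23) dx evaluates to 275.161.
Endpoint term: (f(12) + f(48))/2 = (7.12185 + 5.95508)/2 = 6.53846.
Running total after boundary: 281.699.
Correction k=1: B_{2}/2! · (f^{(1)}(48) − f^{(1)}(12)) = 1/12 · (-0.134852 − 0.283842) = -0.0348912.
After k=1: 281.664.
Correction k=2: B_{4}/4! · (f^{(3)}(48) − f^{(3)}(12)) = −1/720 · (0.000214132 − 0.00278037) = 3.56422e-06.
After k=2: 281.664.
Correction k=3: B_{6}/6! · (f^{(5)}(48) − f^{(5)}(12)) = 1/30240 · (1.29146e-06 − 9.49751e-06) = -2.71364e-10.
After k=3: 281.664.
Correction k=4: B_{8}/8! · (f^{(7)}(48) − f^{(7)}(12)) = −1/1209600 · (4.11746e-09 − 2.59719e-08) = 1.80675e-14.

S_4 ≈ 281.664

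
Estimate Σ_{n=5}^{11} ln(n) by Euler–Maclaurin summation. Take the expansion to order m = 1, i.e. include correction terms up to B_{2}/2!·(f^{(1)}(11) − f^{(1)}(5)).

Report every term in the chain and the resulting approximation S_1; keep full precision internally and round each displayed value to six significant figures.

The integral term ∫_5^11 ln(x) dx = 12.3297.
Boundary: ½(f(5) + f(11)) = ½(1.60944 + 2.39790) = 2.00367.
So far: 14.3333.
Correction k=1: B_{2}/2! · (f^{(1)}(11) − f^{(1)}(5)) = 1/12 · (0.0909091 − 0.200000) = -0.00909091.

S_1 ≈ 14.3242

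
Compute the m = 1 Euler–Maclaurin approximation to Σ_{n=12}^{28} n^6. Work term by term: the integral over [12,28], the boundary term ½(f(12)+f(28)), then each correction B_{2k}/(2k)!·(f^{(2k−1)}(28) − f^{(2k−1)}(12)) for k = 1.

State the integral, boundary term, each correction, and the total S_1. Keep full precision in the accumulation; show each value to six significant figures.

S_1 ≈ 2.17336e+09

∫_12^28 x^6 dx evaluates to 1.92244e+09.
½[f(12) + f(28)] = ½[2.98598e+06 + 4.81890e+08] = 2.42438e+08.
Integral + boundary = 2.16488e+09.
k=1: B_{2}/(2)! × [f^{(1)}(28) − f^{(1)}(12)] = 1/12 × (1.03262e+08 − 1.49299e+06) = 8.48077e+06.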